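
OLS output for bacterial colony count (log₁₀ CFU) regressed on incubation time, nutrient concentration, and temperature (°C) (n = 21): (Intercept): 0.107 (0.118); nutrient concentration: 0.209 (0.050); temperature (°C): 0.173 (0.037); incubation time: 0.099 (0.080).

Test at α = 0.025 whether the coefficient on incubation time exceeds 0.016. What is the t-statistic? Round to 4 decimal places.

Read off: b = 0.099, SE = 0.080 for incubation time.
H₀: β₁ = 0.016 vs H₁: β₁ > 0.016.
t = (0.099 − 0.016) / 0.080 = 1.0375.
df = n − k − 1 = 21 − 3 − 1 = 17.
One-sided p ≈ 0.1570, which is ≥ 0.025, so fail to reject H₀.
The data do not give significant evidence that the true slope on incubation time exceeds 0.016 log₁₀ CFU per unit, holding the other predictors fixed.

t = 1.0375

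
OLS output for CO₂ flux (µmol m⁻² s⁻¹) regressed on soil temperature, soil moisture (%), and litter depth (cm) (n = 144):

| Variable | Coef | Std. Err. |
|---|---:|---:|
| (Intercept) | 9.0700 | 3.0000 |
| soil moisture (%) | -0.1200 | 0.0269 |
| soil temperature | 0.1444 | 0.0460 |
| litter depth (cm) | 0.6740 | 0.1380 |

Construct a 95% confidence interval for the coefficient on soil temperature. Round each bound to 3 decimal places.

(0.053, 0.235)

Read off: b = 0.1444, SE = 0.0460 for soil temperature.
df = n − k − 1 = 144 − 3 − 1 = 140.
t* = t_{0.025, 140} = 1.977054.
Margin = t* × SE = 1.977054 × 0.0460 = 0.09094.
CI: 0.1444 ± 0.09094 → (0.053, 0.235).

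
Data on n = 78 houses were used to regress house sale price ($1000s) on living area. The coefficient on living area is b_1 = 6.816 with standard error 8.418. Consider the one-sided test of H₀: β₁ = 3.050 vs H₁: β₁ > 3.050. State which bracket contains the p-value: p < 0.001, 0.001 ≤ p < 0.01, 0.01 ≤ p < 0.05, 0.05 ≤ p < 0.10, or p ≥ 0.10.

t = (6.816 − 3.050) / 8.418 = 0.447.
df = n − 2 = 78 − 2 = 76.
One-sided p = P(T_{76} > t) ≈ 0.3279.
So p ≥ 0.10.

p ≥ 0.10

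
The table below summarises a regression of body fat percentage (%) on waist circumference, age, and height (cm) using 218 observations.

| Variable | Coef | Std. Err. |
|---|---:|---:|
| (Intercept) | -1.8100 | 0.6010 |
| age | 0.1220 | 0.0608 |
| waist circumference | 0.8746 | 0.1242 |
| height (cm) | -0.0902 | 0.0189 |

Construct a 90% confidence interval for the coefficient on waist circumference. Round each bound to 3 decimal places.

Read off: b = 0.8746, SE = 0.1242 for waist circumference.
df = n − k − 1 = 218 − 3 − 1 = 214.
t* = t_{0.05, 214} = 1.652005.
Margin = t* × SE = 1.652005 × 0.1242 = 0.20518.
CI: 0.8746 ± 0.20518 → (0.669, 1.080).

(0.669, 1.080)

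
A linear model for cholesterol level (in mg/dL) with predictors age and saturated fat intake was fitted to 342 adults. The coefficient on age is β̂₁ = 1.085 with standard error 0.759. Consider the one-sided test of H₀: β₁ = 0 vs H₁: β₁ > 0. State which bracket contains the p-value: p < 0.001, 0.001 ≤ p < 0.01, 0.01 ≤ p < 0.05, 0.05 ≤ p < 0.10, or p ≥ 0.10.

0.05 ≤ p < 0.10

t = 1.085 / 0.759 = 1.430.
df = n − k − 1 = 342 − 2 − 1 = 339.
One-sided p = P(T_{339} > t) ≈ 0.0769.
So 0.05 ≤ p < 0.10.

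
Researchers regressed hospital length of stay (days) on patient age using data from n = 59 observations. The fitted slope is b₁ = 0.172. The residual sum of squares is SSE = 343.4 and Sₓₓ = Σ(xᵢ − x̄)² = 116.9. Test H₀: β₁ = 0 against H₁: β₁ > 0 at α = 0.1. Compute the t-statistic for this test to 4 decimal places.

t = 0.7577

MSE = SSE/(n − 2) = 343.4/57 = 6.02456.
SE(b₁) = √(MSE/Sₓₓ) = √(6.02456/116.9) = 0.227015.
t = 0.172 / 0.227015 = 0.7577.
df = n − 2 = 57.
One-sided p ≈ 0.2259, which is ≥ 0.1, so fail to reject H₀.
The data do not give significant evidence that the true slope on patient age is positive.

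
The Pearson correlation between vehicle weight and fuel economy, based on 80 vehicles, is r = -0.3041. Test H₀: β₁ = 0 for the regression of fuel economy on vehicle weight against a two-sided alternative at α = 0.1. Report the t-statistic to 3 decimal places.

t = -2.819

t = r·√(n − 2)/√(1 − r²) = -0.3041·√78/√0.907523 = -2.819.
df = n − 2 = 78.
Two-sided p ≈ 0.0061, which is < 0.1, so reject H₀.
There is evidence of a linear association between vehicle weight and fuel economy.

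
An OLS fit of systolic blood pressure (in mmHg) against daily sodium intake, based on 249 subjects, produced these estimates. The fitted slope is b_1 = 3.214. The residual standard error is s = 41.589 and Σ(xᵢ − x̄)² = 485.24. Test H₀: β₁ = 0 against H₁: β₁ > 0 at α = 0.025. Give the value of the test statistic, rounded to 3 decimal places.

SE(b_1) = s/√Sₓₓ = 41.589/√485.24 = 1.88799.
t = 3.214 / 1.88799 = 1.702.
df = n − 2 = 247.
One-sided p ≈ 0.0450, which is ≥ 0.025, so fail to reject H₀.
The data do not give significant evidence that the true slope on daily sodium intake is positive.

t = 1.702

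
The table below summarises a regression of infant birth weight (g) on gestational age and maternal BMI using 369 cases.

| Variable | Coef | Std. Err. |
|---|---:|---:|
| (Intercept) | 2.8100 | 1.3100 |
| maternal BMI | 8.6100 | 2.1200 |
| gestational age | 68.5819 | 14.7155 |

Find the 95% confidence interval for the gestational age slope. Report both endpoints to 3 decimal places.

(39.644, 97.519)

Read off: b = 68.5819, SE = 14.7155 for gestational age.
df = n − k − 1 = 369 − 2 − 1 = 366.
t* = t_{0.025, 366} = 1.966467.
Margin = t* × SE = 1.966467 × 14.7155 = 28.93754.
CI: 68.5819 ± 28.93754 → (39.644, 97.519).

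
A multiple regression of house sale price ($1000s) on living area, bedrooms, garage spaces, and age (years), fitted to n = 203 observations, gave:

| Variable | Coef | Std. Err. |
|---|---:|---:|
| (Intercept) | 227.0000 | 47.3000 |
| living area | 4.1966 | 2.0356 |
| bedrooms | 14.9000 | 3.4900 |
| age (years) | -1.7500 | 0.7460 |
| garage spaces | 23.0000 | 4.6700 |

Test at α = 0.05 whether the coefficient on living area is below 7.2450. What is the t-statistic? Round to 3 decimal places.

Read off: b = 4.1966, SE = 2.0356 for living area.
H₀: β₁ = 7.2450 vs H₁: β₁ < 7.2450.
t = (4.1966 − 7.2450) / 2.0356 = -1.498.
df = n − k − 1 = 203 − 4 − 1 = 198.
One-sided p ≈ 0.0679, which is ≥ 0.05, so fail to reject H₀.
The data do not give significant evidence that the true slope on living area is below 7.2450 $1000s per unit, holding the other predictors fixed.

t = -1.498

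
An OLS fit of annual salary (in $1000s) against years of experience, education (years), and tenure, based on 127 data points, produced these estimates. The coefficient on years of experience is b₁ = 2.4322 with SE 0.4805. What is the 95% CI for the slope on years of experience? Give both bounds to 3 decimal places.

(1.481, 3.383)

df = n − k − 1 = 127 − 3 − 1 = 123.
t* = t_{0.025, 123} = 1.979439.
Margin = t* × SE = 1.979439 × 0.4805 = 0.95112.
CI: 2.4322 ± 0.95112 → (1.481, 3.383).
With 95% confidence, each one-unit increase in years of experience is associated with a change of between 1.481 and 3.383 $1000s in annual salary, holding the other predictors fixed.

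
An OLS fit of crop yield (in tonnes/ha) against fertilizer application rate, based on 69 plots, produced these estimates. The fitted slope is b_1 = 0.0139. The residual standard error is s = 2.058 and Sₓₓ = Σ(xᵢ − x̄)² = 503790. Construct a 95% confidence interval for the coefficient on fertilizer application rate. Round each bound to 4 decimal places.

SE(b_1) = s/√Sₓₓ = 2.058/√503790 = 0.00289948.
df = n − 2 = 67.
t* = t_{0.025, 67} = 1.996008.
Margin = t* × SE = 1.996008 × 0.00289948 = 0.005787.
CI: 0.0139 ± 0.005787 → (0.0081, 0.0197).
With 95% confidence, each one-unit increase in fertilizer application rate is associated with a change of between 0.0081 and 0.0197 tonnes/ha in crop yield.

(0.0081, 0.0197)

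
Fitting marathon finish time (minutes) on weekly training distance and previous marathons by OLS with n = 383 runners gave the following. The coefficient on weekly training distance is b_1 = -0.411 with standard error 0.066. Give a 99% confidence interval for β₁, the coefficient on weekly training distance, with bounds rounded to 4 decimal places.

df = n − k − 1 = 383 − 2 − 1 = 380.
t* = t_{0.005, 380} = 2.588829.
Margin = t* × SE = 2.588829 × 0.066 = 0.170863.
CI: -0.411 ± 0.170863 → (-0.5819, -0.2401).
With 99% confidence, each one-unit increase in weekly training distance is associated with a change of between -0.5819 and -0.2401 minutes in marathon finish time, holding the other predictors fixed.

(-0.5819, -0.2401)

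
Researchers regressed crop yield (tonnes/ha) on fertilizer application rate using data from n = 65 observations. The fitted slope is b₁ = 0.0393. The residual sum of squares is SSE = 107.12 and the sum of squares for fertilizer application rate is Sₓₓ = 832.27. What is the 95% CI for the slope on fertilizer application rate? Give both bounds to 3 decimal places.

(-0.051, 0.130)

MSE = SSE/(n − 2) = 107.12/63 = 1.70032.
SE(b₁) = √(MSE/Sₓₓ) = √(1.70032/832.27) = 0.0451994.
df = n − 2 = 63.
t* = t_{0.025, 63} = 1.998341.
Margin = t* × SE = 1.998341 × 0.0451994 = 0.09032.
CI: 0.0393 ± 0.09032 → (-0.051, 0.130).
With 95% confidence, each one-unit increase in fertilizer application rate is associated with a change of between -0.051 and 0.130 tonnes/ha in crop yield.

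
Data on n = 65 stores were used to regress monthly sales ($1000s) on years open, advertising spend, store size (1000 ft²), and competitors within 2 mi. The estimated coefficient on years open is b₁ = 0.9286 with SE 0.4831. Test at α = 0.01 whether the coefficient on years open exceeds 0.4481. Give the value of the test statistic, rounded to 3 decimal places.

H₀: β₁ = 0.4481 vs H₁: β₁ > 0.4481.
t = (b₁ − β₁⁰)/SE = (0.9286 − 0.4481) / 0.4831 = 0.995.
df = n − k − 1 = 65 − 4 − 1 = 60.
One-sided p ≈ 0.1620, which is ≥ 0.01, so fail to reject H₀.
The data do not give significant evidence that the true slope on years open exceeds 0.4481 $1000s per unit, holding the other predictors fixed.

t = 0.995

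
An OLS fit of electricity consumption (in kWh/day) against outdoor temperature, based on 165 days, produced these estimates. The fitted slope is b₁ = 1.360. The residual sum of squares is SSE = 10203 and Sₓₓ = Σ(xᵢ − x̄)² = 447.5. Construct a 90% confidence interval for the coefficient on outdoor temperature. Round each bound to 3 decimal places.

(0.741, 1.979)

MSE = SSE/(n − 2) = 10203/163 = 62.5951.
SE(b₁) = √(MSE/Sₓₓ) = √(62.5951/447.5) = 0.374002.
df = n − 2 = 163.
t* = t_{0.05, 163} = 1.654256.
Margin = t* × SE = 1.654256 × 0.374002 = 0.61869.
CI: 1.360 ± 0.61869 → (0.741, 1.979).
With 90% confidence, each one-unit increase in outdoor temperature is associated with a change of between 0.741 and 1.979 kWh/day in electricity consumption.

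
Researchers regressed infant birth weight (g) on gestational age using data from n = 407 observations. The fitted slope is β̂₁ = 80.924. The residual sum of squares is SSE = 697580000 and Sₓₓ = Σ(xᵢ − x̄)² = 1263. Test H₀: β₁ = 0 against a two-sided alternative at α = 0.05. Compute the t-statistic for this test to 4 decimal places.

MSE = SSE/(n − 2) = 697580000/405 = 1.72242e+06.
SE(β̂₁) = √(MSE/Sₓₓ) = √(1.72242e+06/1263) = 36.929.
t = 80.924 / 36.929 = 2.1913.
df = n − 2 = 405.
Two-sided p ≈ 0.0290, which is < 0.05, so reject H₀.
There is evidence that gestational age is associated with infant birth weight.

t = 2.1913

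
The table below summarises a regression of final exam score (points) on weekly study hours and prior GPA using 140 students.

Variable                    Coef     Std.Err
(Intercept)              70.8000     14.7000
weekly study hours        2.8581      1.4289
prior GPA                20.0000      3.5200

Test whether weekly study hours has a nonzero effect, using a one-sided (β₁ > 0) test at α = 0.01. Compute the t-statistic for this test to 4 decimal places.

t = 2.0002

Read off: b = 2.8581, SE = 1.4289 for weekly study hours.
H₀: β₁ = 0 vs H₁: β₁ > 0.
t = 2.8581 / 1.4289 = 2.0002.
df = n − k − 1 = 140 − 2 − 1 = 137.
One-sided p ≈ 0.0237, which is ≥ 0.01, so fail to reject H₀.
The data do not give significant evidence that the true slope on weekly study hours is positive, holding the other predictors fixed.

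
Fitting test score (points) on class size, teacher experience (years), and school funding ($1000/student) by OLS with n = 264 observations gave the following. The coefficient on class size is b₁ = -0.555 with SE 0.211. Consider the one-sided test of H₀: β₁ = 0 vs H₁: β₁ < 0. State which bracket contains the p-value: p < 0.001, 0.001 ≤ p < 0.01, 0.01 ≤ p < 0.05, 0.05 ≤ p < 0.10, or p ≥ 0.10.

0.001 ≤ p < 0.01

t = -0.555 / 0.211 = -2.630.
df = n − k − 1 = 264 − 3 − 1 = 260.
One-sided p = P(T_{260} < t) ≈ 0.0045.
So 0.001 ≤ p < 0.01.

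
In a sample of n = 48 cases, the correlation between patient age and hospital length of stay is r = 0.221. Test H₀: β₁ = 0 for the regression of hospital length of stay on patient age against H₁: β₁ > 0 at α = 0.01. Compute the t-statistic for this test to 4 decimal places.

t = r·√(n − 2)/√(1 − r²) = 0.221·√46/√0.951159 = 1.5369.
df = n − 2 = 46.
One-sided p ≈ 0.0656, which is ≥ 0.01, so fail to reject H₀.
The data do not give significant evidence of a linear association between patient age and hospital length of stay.

t = 1.5369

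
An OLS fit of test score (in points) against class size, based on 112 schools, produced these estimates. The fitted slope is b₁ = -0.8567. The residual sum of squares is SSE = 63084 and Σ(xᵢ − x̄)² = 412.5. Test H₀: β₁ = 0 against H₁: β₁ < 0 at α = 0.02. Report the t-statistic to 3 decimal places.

MSE = SSE/(n − 2) = 63084/110 = 573.491.
SE(b₁) = √(MSE/Sₓₓ) = √(573.491/412.5) = 1.1791.
t = -0.8567 / 1.1791 = -0.727.
df = n − 2 = 110.
One-sided p ≈ 0.2345, which is ≥ 0.02, so fail to reject H₀.
The data do not give significant evidence that the true slope on class size is negative.

t = -0.727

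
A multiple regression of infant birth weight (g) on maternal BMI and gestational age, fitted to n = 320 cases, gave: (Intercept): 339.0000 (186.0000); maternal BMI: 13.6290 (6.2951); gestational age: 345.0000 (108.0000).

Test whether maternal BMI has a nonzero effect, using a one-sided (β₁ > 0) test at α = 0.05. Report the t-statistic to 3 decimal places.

Read off: b = 13.6290, SE = 6.2951 for maternal BMI.
H₀: β₁ = 0 vs H₁: β₁ > 0.
t = 13.6290 / 6.2951 = 2.165.
df = n − k − 1 = 320 − 2 − 1 = 317.
One-sided p ≈ 0.0156, which is < 0.05, so reject H₀.
There is evidence that the true slope on maternal BMI is positive, holding the other predictors fixed.

t = 2.165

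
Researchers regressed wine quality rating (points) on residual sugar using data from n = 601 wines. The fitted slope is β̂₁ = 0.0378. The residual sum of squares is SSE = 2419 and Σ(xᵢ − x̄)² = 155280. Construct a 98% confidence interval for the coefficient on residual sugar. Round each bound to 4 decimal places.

(0.0259, 0.0497)

MSE = SSE/(n − 2) = 2419/599 = 4.0384.
SE(β̂₁) = √(MSE/Sₓₓ) = √(4.0384/155280) = 0.00509973.
df = n − 2 = 599.
t* = t_{0.01, 599} = 2.332589.
Margin = t* × SE = 2.332589 × 0.00509973 = 0.011896.
CI: 0.0378 ± 0.011896 → (0.0259, 0.0497).
With 98% confidence, each one-unit increase in residual sugar is associated with a change of between 0.0259 and 0.0497 points in wine quality rating.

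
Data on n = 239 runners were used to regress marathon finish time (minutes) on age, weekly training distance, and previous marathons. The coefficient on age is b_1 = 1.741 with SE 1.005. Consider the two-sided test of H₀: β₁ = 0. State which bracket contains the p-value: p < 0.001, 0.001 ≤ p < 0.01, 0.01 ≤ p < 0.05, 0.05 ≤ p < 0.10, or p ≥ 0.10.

0.05 ≤ p < 0.10

t = 1.741 / 1.005 = 1.732.
df = n − k − 1 = 239 − 3 − 1 = 235.
Two-sided p = 2·P(T_{235} > |t|) ≈ 0.0845.
So 0.05 ≤ p < 0.10.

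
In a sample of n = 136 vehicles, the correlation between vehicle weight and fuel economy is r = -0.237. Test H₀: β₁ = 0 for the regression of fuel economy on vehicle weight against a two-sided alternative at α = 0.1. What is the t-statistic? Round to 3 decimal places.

t = -2.824

t = r·√(n − 2)/√(1 − r²) = -0.237·√134/√0.943831 = -2.824.
df = n − 2 = 134.
Two-sided p ≈ 0.0055, which is < 0.1, so reject H₀.
There is evidence of a linear association between vehicle weight and fuel economy.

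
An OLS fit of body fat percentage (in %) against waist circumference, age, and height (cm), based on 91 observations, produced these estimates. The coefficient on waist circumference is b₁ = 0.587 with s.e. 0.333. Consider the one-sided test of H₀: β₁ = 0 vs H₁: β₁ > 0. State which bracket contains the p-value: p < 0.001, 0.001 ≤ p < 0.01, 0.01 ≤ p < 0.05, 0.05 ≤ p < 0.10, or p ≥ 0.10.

0.01 ≤ p < 0.05

t = 0.587 / 0.333 = 1.763.
df = n − k − 1 = 91 − 3 − 1 = 87.
One-sided p = P(T_{87} > t) ≈ 0.0407.
So 0.01 ≤ p < 0.05.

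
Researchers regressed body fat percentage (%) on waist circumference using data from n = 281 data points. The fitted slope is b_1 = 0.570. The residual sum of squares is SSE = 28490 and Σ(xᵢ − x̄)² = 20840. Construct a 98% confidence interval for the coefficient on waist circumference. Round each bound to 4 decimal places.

MSE = SSE/(n − 2) = 28490/279 = 102.115.
SE(b_1) = √(MSE/Sₓₓ) = √(102.115/20840) = 0.0699996.
df = n − 2 = 279.
t* = t_{0.01, 279} = 2.339788.
Margin = t* × SE = 2.339788 × 0.0699996 = 0.163784.
CI: 0.570 ± 0.163784 → (0.4062, 0.7338).
With 98% confidence, each one-unit increase in waist circumference is associated with a change of between 0.4062 and 0.7338 % in body fat percentage.

(0.4062, 0.7338)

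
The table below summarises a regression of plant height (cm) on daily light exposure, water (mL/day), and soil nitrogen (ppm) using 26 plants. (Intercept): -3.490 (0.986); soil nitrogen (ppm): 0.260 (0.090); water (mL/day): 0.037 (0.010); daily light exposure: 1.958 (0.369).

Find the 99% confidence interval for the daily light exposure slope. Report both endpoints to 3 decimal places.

Read off: b = 1.958, SE = 0.369 for daily light exposure.
df = n − k − 1 = 26 − 3 − 1 = 22.
t* = t_{0.005, 22} = 2.818756.
Margin = t* × SE = 2.818756 × 0.369 = 1.04012.
CI: 1.958 ± 1.04012 → (0.918, 2.998).

(0.918, 2.998)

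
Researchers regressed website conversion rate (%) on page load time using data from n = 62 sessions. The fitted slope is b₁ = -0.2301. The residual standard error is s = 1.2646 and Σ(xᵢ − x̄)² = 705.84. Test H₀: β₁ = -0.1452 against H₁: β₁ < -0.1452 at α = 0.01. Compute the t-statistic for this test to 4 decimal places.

SE(b₁) = s/√Sₓₓ = 1.2646/√705.84 = 0.0475992.
t = (-0.2301 − (-0.1452)) / 0.0475992 = -1.7836.
df = n − 2 = 60.
One-sided p ≈ 0.0398, which is ≥ 0.01, so fail to reject H₀.
The data do not give significant evidence that the true slope on page load time is below -0.1452 % per unit.

t = -1.7836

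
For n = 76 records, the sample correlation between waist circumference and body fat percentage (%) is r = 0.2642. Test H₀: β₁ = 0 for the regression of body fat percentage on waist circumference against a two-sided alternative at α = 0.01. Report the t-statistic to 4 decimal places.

t = r·√(n − 2)/√(1 − r²) = 0.2642·√74/√0.930198 = 2.3565.
df = n − 2 = 74.
Two-sided p ≈ 0.0211, which is ≥ 0.01, so fail to reject H₀.
The data do not give significant evidence of a linear association between waist circumference and body fat percentage.

t = 2.3565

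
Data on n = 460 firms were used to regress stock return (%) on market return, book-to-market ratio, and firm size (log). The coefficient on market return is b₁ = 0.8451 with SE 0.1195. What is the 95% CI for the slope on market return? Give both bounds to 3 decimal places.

df = n − k − 1 = 460 − 3 − 1 = 456.
t* = t_{0.025, 456} = 1.96518.
Margin = t* × SE = 1.96518 × 0.1195 = 0.23484.
CI: 0.8451 ± 0.23484 → (0.610, 1.080).
With 95% confidence, each one-unit increase in market return is associated with a change of between 0.610 and 1.080 % in stock return, holding the other predictors fixed.

(0.610, 1.080)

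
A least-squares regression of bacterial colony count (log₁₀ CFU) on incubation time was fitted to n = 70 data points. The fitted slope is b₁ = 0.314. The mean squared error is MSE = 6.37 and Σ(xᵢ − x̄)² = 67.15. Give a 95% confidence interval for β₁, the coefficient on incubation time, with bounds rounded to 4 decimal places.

SE(b₁) = √(MSE/Sₓₓ) = √(6.37/67.15) = 0.307997.
df = n − 2 = 68.
t* = t_{0.025, 68} = 1.995469.
Margin = t* × SE = 1.995469 × 0.307997 = 0.614599.
CI: 0.314 ± 0.614599 → (-0.3006, 0.9286).
With 95% confidence, each one-unit increase in incubation time is associated with a change of between -0.3006 and 0.9286 log₁₀ CFU in bacterial colony count.

(-0.3006, 0.9286)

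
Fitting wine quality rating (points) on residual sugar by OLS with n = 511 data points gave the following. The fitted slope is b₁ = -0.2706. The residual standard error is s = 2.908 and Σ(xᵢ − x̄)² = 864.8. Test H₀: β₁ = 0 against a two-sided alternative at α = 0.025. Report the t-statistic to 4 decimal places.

SE(b₁) = s/√Sₓₓ = 2.908/√864.8 = 0.0988864.
t = -0.2706 / 0.0988864 = -2.7365.
df = n − 2 = 509.
Two-sided p ≈ 0.0064, which is < 0.025, so reject H₀.
There is evidence that residual sugar is associated with wine quality rating.

t = -2.7365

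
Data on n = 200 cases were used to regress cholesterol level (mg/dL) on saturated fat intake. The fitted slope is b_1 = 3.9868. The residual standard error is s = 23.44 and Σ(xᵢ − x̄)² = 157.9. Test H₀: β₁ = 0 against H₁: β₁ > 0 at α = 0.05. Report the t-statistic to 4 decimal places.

SE(b_1) = s/√Sₓₓ = 23.44/√157.9 = 1.86538.
t = 3.9868 / 1.86538 = 2.1373.
df = n − 2 = 198.
One-sided p ≈ 0.0169, which is < 0.05, so reject H₀.
There is evidence that the true slope on saturated fat intake is positive.

t = 2.1373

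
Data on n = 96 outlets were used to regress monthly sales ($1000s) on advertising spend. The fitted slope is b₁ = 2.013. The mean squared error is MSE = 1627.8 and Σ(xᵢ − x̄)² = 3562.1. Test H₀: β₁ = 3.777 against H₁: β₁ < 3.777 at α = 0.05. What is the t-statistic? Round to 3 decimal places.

SE(b₁) = √(MSE/Sₓₓ) = √(1627.8/3562.1) = 0.676001.
t = (2.013 − 3.777) / 0.676001 = -2.609.
df = n − 2 = 94.
One-sided p ≈ 0.0053, which is < 0.05, so reject H₀.
There is evidence that the true slope on advertising spend is below 3.777 $1000s per unit.

t = -2.609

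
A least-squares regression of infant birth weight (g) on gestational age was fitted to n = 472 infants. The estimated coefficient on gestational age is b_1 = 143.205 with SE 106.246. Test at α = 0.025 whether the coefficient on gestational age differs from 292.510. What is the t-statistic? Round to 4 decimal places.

t = -1.4053

H₀: β₁ = 292.510 vs H₁: β₁ ≠ 292.510.
t = (b_1 − β₁⁰)/SE = (143.205 − 292.510) / 106.246 = -1.4053.
df = n − 2 = 472 − 2 = 470.
Two-sided p ≈ 0.1606, which is ≥ 0.025, so fail to reject H₀.
The data are consistent with a true slope of 292.510 g per unit of gestational age.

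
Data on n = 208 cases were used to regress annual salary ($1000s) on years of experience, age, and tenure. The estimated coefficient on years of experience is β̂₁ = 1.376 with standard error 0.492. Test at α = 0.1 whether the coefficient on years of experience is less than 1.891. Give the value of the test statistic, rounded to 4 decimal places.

H₀: β₁ = 1.891 vs H₁: β₁ < 1.891.
t = (β̂₁ − β₁⁰)/SE = (1.376 − 1.891) / 0.492 = -1.0467.
df = n − k − 1 = 208 − 3 − 1 = 204.
One-sided p ≈ 0.1482, which is ≥ 0.1, so fail to reject H₀.
The data do not give significant evidence that the true slope on years of experience is below 1.891 $1000s per unit, holding the other predictors fixed.

t = -1.0467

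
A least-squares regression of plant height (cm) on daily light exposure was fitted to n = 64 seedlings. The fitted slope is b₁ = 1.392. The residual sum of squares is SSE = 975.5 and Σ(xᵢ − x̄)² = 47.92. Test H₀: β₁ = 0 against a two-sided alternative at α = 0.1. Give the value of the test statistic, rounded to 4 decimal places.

MSE = SSE/(n − 2) = 975.5/62 = 15.7339.
SE(b₁) = √(MSE/Sₓₓ) = √(15.7339/47.92) = 0.573006.
t = 1.392 / 0.573006 = 2.4293.
df = n − 2 = 62.
Two-sided p ≈ 0.0180, which is < 0.1, so reject H₀.
There is evidence that daily light exposure is associated with plant height.

t = 2.4293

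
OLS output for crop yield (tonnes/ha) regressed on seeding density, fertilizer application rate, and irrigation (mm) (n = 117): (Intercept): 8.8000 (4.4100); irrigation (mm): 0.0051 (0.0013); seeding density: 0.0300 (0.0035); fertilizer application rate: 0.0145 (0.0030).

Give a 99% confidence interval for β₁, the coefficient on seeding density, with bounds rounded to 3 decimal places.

(0.021, 0.039)

Read off: b = 0.0300, SE = 0.0035 for seeding density.
df = n − k − 1 = 117 − 3 − 1 = 113.
t* = t_{0.005, 113} = 2.620039.
Margin = t* × SE = 2.620039 × 0.0035 = 0.00917.
CI: 0.0300 ± 0.00917 → (0.021, 0.039).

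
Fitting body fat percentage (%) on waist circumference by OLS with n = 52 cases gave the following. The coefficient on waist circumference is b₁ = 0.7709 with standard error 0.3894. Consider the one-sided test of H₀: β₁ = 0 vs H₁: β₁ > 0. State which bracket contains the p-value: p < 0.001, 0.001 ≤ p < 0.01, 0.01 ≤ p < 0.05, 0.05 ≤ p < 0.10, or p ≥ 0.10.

0.01 ≤ p < 0.05

t = 0.7709 / 0.3894 = 1.980.
df = n − 2 = 52 − 2 = 50.
One-sided p = P(T_{50} > t) ≈ 0.0266.
So 0.01 ≤ p < 0.05.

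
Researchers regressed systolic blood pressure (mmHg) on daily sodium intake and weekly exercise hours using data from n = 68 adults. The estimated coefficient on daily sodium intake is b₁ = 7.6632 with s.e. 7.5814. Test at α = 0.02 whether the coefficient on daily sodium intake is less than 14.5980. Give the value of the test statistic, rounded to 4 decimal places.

H₀: β₁ = 14.5980 vs H₁: β₁ < 14.5980.
t = (b₁ − β₁⁰)/SE = (7.6632 − 14.5980) / 7.5814 = -0.9147.
df = n − k − 1 = 68 − 2 − 1 = 65.
One-sided p ≈ 0.1819, which is ≥ 0.02, so fail to reject H₀.
The data do not give significant evidence that the true slope on daily sodium intake is below 14.5980 mmHg per unit, holding the other predictors fixed.

t = -0.9147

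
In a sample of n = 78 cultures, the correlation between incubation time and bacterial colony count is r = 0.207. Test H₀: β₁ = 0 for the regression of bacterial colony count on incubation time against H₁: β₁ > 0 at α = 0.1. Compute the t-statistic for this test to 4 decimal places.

t = 1.8445

t = r·√(n − 2)/√(1 − r²) = 0.207·√76/√0.957151 = 1.8445.
df = n − 2 = 76.
One-sided p ≈ 0.0345, which is < 0.1, so reject H₀.
There is evidence of a linear association between incubation time and bacterial colony count.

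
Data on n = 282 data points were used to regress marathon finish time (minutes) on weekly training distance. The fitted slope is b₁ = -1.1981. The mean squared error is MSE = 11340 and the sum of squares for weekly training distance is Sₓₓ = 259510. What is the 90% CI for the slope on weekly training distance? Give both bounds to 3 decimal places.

SE(b₁) = √(MSE/Sₓₓ) = √(11340/259510) = 0.20904.
df = n − 2 = 280.
t* = t_{0.05, 280} = 1.650314.
Margin = t* × SE = 1.650314 × 0.20904 = 0.34498.
CI: -1.1981 ± 0.34498 → (-1.543, -0.853).
With 90% confidence, each one-unit increase in weekly training distance is associated with a change of between -1.543 and -0.853 minutes in marathon finish time.

(-1.543, -0.853)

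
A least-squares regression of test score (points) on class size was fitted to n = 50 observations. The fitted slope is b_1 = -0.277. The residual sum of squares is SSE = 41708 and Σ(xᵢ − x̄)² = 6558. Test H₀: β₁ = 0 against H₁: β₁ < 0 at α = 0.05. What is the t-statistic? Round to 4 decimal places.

MSE = SSE/(n − 2) = 41708/48 = 868.917.
SE(b_1) = √(MSE/Sₓₓ) = √(868.917/6558) = 0.364002.
t = -0.277 / 0.364002 = -0.7610.
df = n − 2 = 48.
One-sided p ≈ 0.2252, which is ≥ 0.05, so fail to reject H₀.
The data do not give significant evidence that the true slope on class size is negative.

t = -0.7610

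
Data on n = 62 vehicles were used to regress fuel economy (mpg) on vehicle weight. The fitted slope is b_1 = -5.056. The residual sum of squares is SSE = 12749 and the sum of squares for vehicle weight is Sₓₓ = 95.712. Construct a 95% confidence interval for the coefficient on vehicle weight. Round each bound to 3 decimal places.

(-8.036, -2.076)

MSE = SSE/(n − 2) = 12749/60 = 212.483.
SE(b_1) = √(MSE/Sₓₓ) = √(212.483/95.712) = 1.48998.
df = n − 2 = 60.
t* = t_{0.025, 60} = 2.000298.
Margin = t* × SE = 2.000298 × 1.48998 = 2.98040.
CI: -5.056 ± 2.98040 → (-8.036, -2.076).
With 95% confidence, each one-unit increase in vehicle weight is associated with a change of between -8.036 and -2.076 mpg in fuel economy.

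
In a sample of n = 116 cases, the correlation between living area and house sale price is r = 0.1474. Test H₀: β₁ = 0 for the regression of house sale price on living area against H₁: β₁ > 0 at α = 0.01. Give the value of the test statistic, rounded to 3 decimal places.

t = r·√(n − 2)/√(1 − r²) = 0.1474·√114/√0.978273 = 1.591.
df = n − 2 = 114.
One-sided p ≈ 0.0572, which is ≥ 0.01, so fail to reject H₀.
The data do not give significant evidence of a linear association between living area and house sale price.

t = 1.591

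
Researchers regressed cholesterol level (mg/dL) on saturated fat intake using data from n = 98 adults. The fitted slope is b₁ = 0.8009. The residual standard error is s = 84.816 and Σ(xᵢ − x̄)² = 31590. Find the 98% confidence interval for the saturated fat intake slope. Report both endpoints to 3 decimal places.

SE(b₁) = s/√Sₓₓ = 84.816/√31590 = 0.477203.
df = n − 2 = 96.
t* = t_{0.01, 96} = 2.365821.
Margin = t* × SE = 2.365821 × 0.477203 = 1.12898.
CI: 0.8009 ± 1.12898 → (-0.328, 1.930).
With 98% confidence, each one-unit increase in saturated fat intake is associated with a change of between -0.328 and 1.930 mg/dL in cholesterol level.

(-0.328, 1.930)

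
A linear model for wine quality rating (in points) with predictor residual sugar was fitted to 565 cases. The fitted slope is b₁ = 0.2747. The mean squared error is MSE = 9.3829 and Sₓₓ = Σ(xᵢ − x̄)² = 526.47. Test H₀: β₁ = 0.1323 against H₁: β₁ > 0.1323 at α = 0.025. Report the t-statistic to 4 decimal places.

SE(b₁) = √(MSE/Sₓₓ) = √(9.3829/526.47) = 0.1335.
t = (0.2747 − 0.1323) / 0.1335 = 1.0667.
df = n − 2 = 563.
One-sided p ≈ 0.1433, which is ≥ 0.025, so fail to reject H₀.
The data do not give significant evidence that the true slope on residual sugar exceeds 0.1323 points per unit.

t = 1.0667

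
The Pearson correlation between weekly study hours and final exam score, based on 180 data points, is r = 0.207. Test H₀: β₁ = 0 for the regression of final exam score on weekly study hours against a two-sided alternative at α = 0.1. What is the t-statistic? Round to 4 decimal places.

t = 2.8229

t = r·√(n − 2)/√(1 − r²) = 0.207·√178/√0.957151 = 2.8229.
df = n − 2 = 178.
Two-sided p ≈ 0.0053, which is < 0.1, so reject H₀.
There is evidence of a linear association between weekly study hours and final exam score.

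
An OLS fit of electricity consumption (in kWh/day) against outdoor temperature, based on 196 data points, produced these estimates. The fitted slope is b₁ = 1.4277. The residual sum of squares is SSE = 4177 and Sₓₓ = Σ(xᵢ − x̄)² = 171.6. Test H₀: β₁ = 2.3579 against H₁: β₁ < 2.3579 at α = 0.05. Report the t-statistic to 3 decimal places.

MSE = SSE/(n − 2) = 4177/194 = 21.5309.
SE(b₁) = √(MSE/Sₓₓ) = √(21.5309/171.6) = 0.35422.
t = (1.4277 − 2.3579) / 0.35422 = -2.626.
df = n − 2 = 194.
One-sided p ≈ 0.0047, which is < 0.05, so reject H₀.
There is evidence that the true slope on outdoor temperature is below 2.3579 kWh/day per unit.

t = -2.626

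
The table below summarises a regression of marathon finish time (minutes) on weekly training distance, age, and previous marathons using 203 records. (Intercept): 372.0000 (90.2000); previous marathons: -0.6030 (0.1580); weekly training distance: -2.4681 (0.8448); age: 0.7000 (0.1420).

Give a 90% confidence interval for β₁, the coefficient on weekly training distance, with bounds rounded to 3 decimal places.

(-3.864, -1.072)

Read off: b = -2.4681, SE = 0.8448 for weekly training distance.
df = n − k − 1 = 203 − 3 − 1 = 199.
t* = t_{0.05, 199} = 1.652547.
Margin = t* × SE = 1.652547 × 0.8448 = 1.39607.
CI: -2.4681 ± 1.39607 → (-3.864, -1.072).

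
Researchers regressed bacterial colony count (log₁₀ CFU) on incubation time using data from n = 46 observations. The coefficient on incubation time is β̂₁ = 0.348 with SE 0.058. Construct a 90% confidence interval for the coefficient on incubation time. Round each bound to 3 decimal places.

(0.251, 0.445)

df = n − 2 = 46 − 2 = 44.
t* = t_{0.05, 44} = 1.68023.
Margin = t* × SE = 1.68023 × 0.058 = 0.09745.
CI: 0.348 ± 0.09745 → (0.251, 0.445).
With 90% confidence, each one-unit increase in incubation time is associated with a change of between 0.251 and 0.445 log₁₀ CFU in bacterial colony count.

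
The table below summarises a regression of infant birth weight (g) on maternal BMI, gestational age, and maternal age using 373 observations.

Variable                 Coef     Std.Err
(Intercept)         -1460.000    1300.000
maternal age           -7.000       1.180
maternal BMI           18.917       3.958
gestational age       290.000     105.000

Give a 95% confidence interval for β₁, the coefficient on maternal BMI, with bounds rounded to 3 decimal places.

Read off: b = 18.917, SE = 3.958 for maternal BMI.
df = n − k − 1 = 373 − 3 − 1 = 369.
t* = t_{0.025, 369} = 1.966414.
Margin = t* × SE = 1.966414 × 3.958 = 7.78307.
CI: 18.917 ± 7.78307 → (11.134, 26.700).

(11.134, 26.700)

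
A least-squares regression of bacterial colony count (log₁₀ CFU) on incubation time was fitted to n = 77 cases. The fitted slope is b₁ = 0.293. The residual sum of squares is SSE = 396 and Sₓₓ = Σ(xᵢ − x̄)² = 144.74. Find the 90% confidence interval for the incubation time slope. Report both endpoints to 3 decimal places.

(-0.025, 0.611)

MSE = SSE/(n − 2) = 396/75 = 5.28.
SE(b₁) = √(MSE/Sₓₓ) = √(5.28/144.74) = 0.190995.
df = n − 2 = 75.
t* = t_{0.05, 75} = 1.665425.
Margin = t* × SE = 1.665425 × 0.190995 = 0.31809.
CI: 0.293 ± 0.31809 → (-0.025, 0.611).
With 90% confidence, each one-unit increase in incubation time is associated with a change of between -0.025 and 0.611 log₁₀ CFU in bacterial colony count.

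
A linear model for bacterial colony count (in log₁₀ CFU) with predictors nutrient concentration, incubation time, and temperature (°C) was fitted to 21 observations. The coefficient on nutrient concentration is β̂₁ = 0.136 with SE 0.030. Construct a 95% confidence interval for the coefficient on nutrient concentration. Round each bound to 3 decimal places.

df = n − k − 1 = 21 − 3 − 1 = 17.
t* = t_{0.025, 17} = 2.109816.
Margin = t* × SE = 2.109816 × 0.030 = 0.06329.
CI: 0.136 ± 0.06329 → (0.073, 0.199).
With 95% confidence, each one-unit increase in nutrient concentration is associated with a change of between 0.073 and 0.199 log₁₀ CFU in bacterial colony count, holding the other predictors fixed.

(0.073, 0.199)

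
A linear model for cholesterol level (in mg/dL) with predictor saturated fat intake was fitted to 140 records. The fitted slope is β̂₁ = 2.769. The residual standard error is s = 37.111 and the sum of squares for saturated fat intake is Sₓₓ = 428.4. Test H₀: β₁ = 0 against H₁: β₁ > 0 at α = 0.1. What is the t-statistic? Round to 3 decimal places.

t = 1.544

SE(β̂₁) = s/√Sₓₓ = 37.111/√428.4 = 1.79299.
t = 2.769 / 1.79299 = 1.544.
df = n − 2 = 138.
One-sided p ≈ 0.0624, which is < 0.1, so reject H₀.
There is evidence that the true slope on saturated fat intake is positive.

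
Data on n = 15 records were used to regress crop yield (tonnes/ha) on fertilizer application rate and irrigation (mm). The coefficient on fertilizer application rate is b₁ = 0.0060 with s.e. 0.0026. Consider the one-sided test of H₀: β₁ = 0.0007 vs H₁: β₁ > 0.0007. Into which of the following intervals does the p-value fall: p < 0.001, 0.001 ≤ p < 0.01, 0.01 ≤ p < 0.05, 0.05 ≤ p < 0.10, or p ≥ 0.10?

t = (0.0060 − 0.0007) / 0.0026 = 2.038.
df = n − k − 1 = 15 − 2 − 1 = 12.
One-sided p = P(T_{12} > t) ≈ 0.0321.
So 0.01 ≤ p < 0.05.

0.01 ≤ p < 0.05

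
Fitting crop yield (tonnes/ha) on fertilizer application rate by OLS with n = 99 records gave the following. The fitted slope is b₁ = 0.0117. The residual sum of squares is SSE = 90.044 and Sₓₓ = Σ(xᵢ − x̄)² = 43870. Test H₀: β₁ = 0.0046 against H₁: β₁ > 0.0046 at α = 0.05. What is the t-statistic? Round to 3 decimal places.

t = 1.543

MSE = SSE/(n − 2) = 90.044/97 = 0.928289.
SE(b₁) = √(MSE/Sₓₓ) = √(0.928289/43870) = 0.0046.
t = (0.0117 − 0.0046) / 0.0046 = 1.543.
df = n − 2 = 97.
One-sided p ≈ 0.0630, which is ≥ 0.05, so fail to reject H₀.
The data do not give significant evidence that the true slope on fertilizer application rate exceeds 0.0046 tonnes/ha per unit.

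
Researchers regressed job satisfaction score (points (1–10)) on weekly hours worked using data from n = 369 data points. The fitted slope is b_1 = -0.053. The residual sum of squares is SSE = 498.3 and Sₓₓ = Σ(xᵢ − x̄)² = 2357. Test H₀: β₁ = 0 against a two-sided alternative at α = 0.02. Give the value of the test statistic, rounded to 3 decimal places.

t = -2.208

MSE = SSE/(n − 2) = 498.3/367 = 1.35777.
SE(b_1) = √(MSE/Sₓₓ) = √(1.35777/2357) = 0.0240012.
t = -0.053 / 0.0240012 = -2.208.
df = n − 2 = 367.
Two-sided p ≈ 0.0278, which is ≥ 0.02, so fail to reject H₀.
The data do not give significant evidence of an association between weekly hours worked and job satisfaction score.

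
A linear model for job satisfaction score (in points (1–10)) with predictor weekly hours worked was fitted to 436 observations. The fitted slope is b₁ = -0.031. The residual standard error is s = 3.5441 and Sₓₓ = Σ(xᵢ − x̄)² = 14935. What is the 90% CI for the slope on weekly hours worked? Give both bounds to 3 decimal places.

SE(b₁) = s/√Sₓₓ = 3.5441/√14935 = 0.0290004.
df = n − 2 = 434.
t* = t_{0.05, 434} = 1.648372.
Margin = t* × SE = 1.648372 × 0.0290004 = 0.04780.
CI: -0.031 ± 0.04780 → (-0.079, 0.017).
With 90% confidence, each one-unit increase in weekly hours worked is associated with a change of between -0.079 and 0.017 points (1–10) in job satisfaction score.

(-0.079, 0.017)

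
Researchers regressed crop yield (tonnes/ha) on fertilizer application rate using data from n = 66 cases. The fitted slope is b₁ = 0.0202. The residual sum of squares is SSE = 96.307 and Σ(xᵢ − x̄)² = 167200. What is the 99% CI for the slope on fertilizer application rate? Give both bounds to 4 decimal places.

(0.0122, 0.0282)

MSE = SSE/(n − 2) = 96.307/64 = 1.5048.
SE(b₁) = √(MSE/Sₓₓ) = √(1.5048/167200) = 0.003.
df = n − 2 = 64.
t* = t_{0.005, 64} = 2.654854.
Margin = t* × SE = 2.654854 × 0.003 = 0.007965.
CI: 0.0202 ± 0.007965 → (0.0122, 0.0282).
With 99% confidence, each one-unit increase in fertilizer application rate is associated with a change of between 0.0122 and 0.0282 tonnes/ha in crop yield.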